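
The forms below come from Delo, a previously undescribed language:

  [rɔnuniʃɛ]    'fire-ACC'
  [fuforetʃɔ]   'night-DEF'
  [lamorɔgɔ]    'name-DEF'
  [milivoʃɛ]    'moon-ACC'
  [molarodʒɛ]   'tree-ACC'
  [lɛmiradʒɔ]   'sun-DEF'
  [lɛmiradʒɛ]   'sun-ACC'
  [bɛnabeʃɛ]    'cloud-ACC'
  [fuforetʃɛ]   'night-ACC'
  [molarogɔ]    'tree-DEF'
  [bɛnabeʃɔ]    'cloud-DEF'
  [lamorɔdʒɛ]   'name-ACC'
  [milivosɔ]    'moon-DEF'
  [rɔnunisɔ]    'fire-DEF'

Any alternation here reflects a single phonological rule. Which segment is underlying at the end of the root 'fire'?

In [rɔnunisɔ] and [rɔnuniʃɛ] the final segment of 'fire' alternates: [s] ~ [ʃ].
But 'cloud' keeps [ʃ] in both environments ([bɛnabeʃɔ], [bɛnabeʃɛ]), so there is no rule changing /ʃ/ to [s] before the DEF suffix.
So /s/ is underlying, and a rule of palatalization before a front vowel — /g/ and /s/ become palato-alveolar [dʒ] and [ʃ] before a front vowel — gives [ʃ].

/s/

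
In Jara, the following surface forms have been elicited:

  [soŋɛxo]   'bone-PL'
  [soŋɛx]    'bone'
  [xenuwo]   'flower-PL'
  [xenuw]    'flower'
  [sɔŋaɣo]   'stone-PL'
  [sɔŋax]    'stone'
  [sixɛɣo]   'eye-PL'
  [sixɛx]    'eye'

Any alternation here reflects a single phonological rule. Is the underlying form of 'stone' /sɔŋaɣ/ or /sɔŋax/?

'stone' shows [ɣ] ~ [x] at the end of the stem ([sɔŋaɣo] vs [sɔŋax]).
The stem 'bone' ([soŋɛxo], [soŋɛx]) shows [x] unchanged in both environments, so [x] cannot be basic with [ɣ] derived before the PL suffix.
The alternation reflects word-final obstruent devoicing: voiced obstruents become voiceless word-finally. /ɣ/ is underlying.

/sɔŋaɣ/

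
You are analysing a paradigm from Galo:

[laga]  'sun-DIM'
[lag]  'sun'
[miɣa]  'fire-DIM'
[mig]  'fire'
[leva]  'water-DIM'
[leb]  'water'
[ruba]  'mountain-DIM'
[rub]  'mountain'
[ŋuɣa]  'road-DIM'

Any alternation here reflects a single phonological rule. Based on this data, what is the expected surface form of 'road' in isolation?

[ŋug]

'fire' shows [ɣ] ~ [g] at the end of the stem ([miɣa] vs [mig]).
But 'sun' keeps [g] in both environments ([laga], [lag]), so there is no rule changing /g/ to [ɣ] before the DIM suffix.
The alternation reflects word-final hardening: voiced fricatives become stops word-finally. /ɣ/ is underlying.
The one attested form of 'road', [ŋuɣa], shows underlying /ŋuɣ/. Applying the same rule word-finally gives [ŋug].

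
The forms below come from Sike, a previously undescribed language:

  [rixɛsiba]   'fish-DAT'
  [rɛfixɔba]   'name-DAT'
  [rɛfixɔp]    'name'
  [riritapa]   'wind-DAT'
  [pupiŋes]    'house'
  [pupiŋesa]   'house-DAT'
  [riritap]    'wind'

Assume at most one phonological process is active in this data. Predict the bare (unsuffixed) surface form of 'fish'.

[rixɛsip]

'name' shows [p] ~ [b] at the end of the stem ([rɛfixɔp] vs [rɛfixɔba]).
But 'wind' keeps [p] in both environments ([riritap], [riritapa]), so there is no rule changing /p/ to [b] before the DAT suffix.
So /b/ is underlying, and a rule of word-final obstruent devoicing — voiced obstruents become voiceless word-finally — gives [p].
The one attested form of 'fish', [rixɛsiba], shows underlying /rixɛsib/. Applying the same rule word-finally gives [rixɛsip].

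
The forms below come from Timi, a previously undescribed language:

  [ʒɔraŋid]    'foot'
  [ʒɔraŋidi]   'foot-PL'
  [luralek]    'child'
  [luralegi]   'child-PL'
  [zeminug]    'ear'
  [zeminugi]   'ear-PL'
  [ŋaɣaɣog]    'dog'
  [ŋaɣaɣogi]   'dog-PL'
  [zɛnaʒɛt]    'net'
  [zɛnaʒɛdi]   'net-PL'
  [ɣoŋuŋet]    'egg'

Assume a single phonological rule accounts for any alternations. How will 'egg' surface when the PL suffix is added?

[ɣoŋuŋedi]

In [zɛnaʒɛt] and [zɛnaʒɛdi] the final segment of 'net' alternates: [t] ~ [d].
The stem 'foot' ([ʒɔraŋid], [ʒɔraŋidi]) shows [d] unchanged in both environments, so [d] cannot be basic with [t] derived in isolation.
The alternation reflects intervocalic voicing: voiceless stops become voiced between vowels. /t/ is underlying.
The one attested form of 'egg', [ɣoŋuŋet], shows underlying /ɣoŋuŋet/. Applying the same rule between vowels gives [ɣoŋuŋedi].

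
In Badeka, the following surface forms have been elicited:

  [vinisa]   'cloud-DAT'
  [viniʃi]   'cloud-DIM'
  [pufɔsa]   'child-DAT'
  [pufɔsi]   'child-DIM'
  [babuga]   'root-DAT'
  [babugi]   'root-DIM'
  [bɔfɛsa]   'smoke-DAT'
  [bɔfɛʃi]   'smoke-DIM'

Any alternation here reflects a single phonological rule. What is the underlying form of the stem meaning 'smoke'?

In [bɔfɛsa] and [bɔfɛʃi] the final segment of 'smoke' alternates: [s] ~ [ʃ].
The stem 'child' ([pufɔsa], [pufɔsi]) shows [s] unchanged in both environments, so [s] cannot be basic with [ʃ] derived before the DIM suffix.
The underlying segment must be /ʃ/; palato-alveolar /ʃ/ becomes [s] when no front vowel follows, yielding [s] there.

/bɔfɛʃ/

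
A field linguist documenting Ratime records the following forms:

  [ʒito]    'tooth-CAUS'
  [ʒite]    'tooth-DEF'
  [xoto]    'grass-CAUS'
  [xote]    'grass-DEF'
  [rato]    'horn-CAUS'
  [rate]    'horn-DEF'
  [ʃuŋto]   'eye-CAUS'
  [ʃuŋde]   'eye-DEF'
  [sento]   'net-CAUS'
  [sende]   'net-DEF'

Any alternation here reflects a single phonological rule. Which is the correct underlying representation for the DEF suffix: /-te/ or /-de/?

/-de/

The DEF morpheme has two allomorphs, [-de] and [-te].
The CAUS suffix, which begins with [t], is invariant after every stem; so [t] is not altered by any rule here.
The DEF suffix is therefore /-de/ underlyingly, with post-vocalic devoicing: voiced stops become voiceless after a vowel.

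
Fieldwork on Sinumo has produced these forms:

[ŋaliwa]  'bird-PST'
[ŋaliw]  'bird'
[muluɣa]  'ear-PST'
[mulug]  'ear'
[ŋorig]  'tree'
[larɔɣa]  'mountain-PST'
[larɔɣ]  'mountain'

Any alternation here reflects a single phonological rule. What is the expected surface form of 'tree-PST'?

[ŋoriɣa]

'ear' shows [ɣ] ~ [g] at the end of the stem ([muluɣa] vs [mulug]).
The stem 'mountain' ([larɔɣa], [larɔɣ]) shows [ɣ] unchanged in both environments, so [ɣ] cannot be basic with [g] derived in isolation.
The underlying segment must be /g/; voiced stops become fricatives between vowels, yielding [ɣ] there.
From [ŋorig] the stem 'tree' is /ŋorig/; between vowels this yields [ŋoriɣa].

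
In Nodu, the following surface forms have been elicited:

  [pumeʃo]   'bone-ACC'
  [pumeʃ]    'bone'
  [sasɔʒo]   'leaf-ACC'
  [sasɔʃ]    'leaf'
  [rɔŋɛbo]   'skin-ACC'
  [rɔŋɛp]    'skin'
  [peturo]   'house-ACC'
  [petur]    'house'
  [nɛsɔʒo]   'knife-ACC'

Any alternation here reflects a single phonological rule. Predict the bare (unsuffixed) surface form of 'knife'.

[nɛsɔʃ]

In [sasɔʒo] and [sasɔʃ] the final segment of 'leaf' alternates: [ʒ] ~ [ʃ].
Compare 'bone', with invariant [ʃ] in [pumeʃo] and [pumeʃ]: an analysis with underlying /ʃ/ and a rule producing [ʒ] before the ACC suffix would wrongly predict alternation here too.
So /ʒ/ is underlying, and a rule of word-final obstruent devoicing — voiced obstruents become voiceless word-finally — gives [ʃ].
From [nɛsɔʒo] the stem 'knife' is /nɛsɔʒ/; word-finally this yields [nɛsɔʃ].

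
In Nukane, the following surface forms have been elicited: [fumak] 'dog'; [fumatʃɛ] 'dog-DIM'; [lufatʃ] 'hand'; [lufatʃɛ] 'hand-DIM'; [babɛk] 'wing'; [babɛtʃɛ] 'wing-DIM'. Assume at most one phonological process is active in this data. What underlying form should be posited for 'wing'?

In [babɛk] and [babɛtʃɛ] the final segment of 'wing' alternates: [k] ~ [tʃ].
The stem 'hand' ([lufatʃ], [lufatʃɛ]) shows [tʃ] unchanged in both environments, so [tʃ] cannot be basic with [k] derived in isolation.
The alternation reflects palatalization before a front vowel: /k/ becomes palato-alveolar [tʃ] before a front vowel. /k/ is underlying.
So 'wing' = /babɛk/.

/babɛk/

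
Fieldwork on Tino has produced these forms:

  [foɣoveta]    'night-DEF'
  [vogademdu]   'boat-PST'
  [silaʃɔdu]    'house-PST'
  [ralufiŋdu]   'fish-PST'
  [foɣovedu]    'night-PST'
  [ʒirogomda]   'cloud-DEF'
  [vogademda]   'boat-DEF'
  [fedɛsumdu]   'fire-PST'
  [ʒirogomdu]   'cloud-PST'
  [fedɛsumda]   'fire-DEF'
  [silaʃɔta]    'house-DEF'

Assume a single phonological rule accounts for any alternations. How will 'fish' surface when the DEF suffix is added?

[ralufiŋda]

The DEF suffix surfaces as [-da] and [-ta], depending on the final segment of the stem.
The PST suffix, which begins with [d], is invariant after every stem; so [d] is not altered by any rule here.
So the underlying form is /-ta/, and voiceless stops become voiced after a nasal.
After 'fish', which ends in a nasal, the suffix surfaces as [-da], giving [ralufiŋda].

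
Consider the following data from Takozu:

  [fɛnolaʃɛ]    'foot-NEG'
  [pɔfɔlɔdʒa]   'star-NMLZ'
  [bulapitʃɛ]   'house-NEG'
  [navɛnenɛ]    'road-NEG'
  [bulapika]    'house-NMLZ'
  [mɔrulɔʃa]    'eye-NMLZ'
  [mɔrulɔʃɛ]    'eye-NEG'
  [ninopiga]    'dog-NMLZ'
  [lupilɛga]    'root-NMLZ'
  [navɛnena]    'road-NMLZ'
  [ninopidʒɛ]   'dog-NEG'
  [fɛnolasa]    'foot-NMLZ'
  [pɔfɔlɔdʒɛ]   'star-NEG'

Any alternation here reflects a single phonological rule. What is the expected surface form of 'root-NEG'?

The root 'dog' surfaces as [ninopiga] and [ninopidʒɛ], with a stem-final [g] ~ [dʒ] alternation.
But 'star' keeps [dʒ] in both environments ([pɔfɔlɔdʒa], [pɔfɔlɔdʒɛ]), so there is no rule changing /dʒ/ to [g] before the NMLZ suffix.
The underlying segment must be /g/; /k/, /g/ and /s/ become palato-alveolar [tʃ], [dʒ] and [ʃ] before a front vowel, yielding [dʒ] there.
The one attested form of 'root', [lupilɛga], shows underlying /lupilɛg/. Applying the same rule before a front vowel gives [lupilɛdʒɛ].

[lupilɛdʒɛ]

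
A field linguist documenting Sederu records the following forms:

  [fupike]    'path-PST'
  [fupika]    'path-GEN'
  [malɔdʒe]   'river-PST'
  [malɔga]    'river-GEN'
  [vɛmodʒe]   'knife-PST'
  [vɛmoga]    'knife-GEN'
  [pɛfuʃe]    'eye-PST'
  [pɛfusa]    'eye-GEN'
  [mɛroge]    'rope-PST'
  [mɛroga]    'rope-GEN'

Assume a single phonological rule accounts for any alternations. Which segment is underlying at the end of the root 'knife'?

/dʒ/

'knife' shows [dʒ] ~ [g] at the end of the stem ([vɛmodʒe] vs [vɛmoga]).
But 'rope' keeps [g] in both environments ([mɛroge], [mɛroga]), so there is no rule changing /g/ to [dʒ] before the PST suffix.
So /dʒ/ is underlying, and a rule of depalatalization — palato-alveolar /dʒ/ and /ʃ/ become [g] and [s] when no front vowel follows — gives [g].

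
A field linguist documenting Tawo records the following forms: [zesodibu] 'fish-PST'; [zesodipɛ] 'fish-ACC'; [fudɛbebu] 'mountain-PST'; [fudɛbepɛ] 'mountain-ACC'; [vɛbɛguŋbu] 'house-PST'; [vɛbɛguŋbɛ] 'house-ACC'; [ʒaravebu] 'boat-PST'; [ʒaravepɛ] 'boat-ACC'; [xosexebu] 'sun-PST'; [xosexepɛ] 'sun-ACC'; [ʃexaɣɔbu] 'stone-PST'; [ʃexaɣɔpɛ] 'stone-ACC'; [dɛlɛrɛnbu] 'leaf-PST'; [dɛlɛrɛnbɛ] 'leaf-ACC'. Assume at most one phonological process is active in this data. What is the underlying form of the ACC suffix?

/-pɛ/

The ACC morpheme has two allomorphs, [-bɛ] and [-pɛ].
By contrast the PST suffix keeps its initial [b] throughout — that segment must be underlying.
So the underlying form is /-pɛ/, and voiceless stops become voiced after a nasal.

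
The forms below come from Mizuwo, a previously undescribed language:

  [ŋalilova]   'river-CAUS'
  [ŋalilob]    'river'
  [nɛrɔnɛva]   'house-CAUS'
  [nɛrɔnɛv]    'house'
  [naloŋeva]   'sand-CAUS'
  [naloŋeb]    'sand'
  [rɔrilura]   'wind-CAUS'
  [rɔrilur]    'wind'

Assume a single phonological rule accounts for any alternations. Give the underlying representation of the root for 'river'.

/ŋalilob/

The root 'river' surfaces as [ŋalilova] and [ŋalilob], with a stem-final [v] ~ [b] alternation.
But 'house' keeps [v] in both environments ([nɛrɔnɛva], [nɛrɔnɛv]), so there is no rule changing /v/ to [b] in isolation.
Therefore /b/ is basic and [v] is derived by intervocalic spirantization (voiced stops become fricatives between vowels).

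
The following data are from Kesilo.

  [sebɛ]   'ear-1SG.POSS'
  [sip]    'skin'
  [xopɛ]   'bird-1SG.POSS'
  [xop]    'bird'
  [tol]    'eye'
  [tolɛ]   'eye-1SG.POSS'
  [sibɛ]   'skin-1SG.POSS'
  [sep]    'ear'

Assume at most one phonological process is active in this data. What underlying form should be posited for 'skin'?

The root 'skin' surfaces as [sip] and [sibɛ], with a stem-final [p] ~ [b] alternation.
The stem 'bird' ([xop], [xopɛ]) shows [p] unchanged in both environments, so [p] cannot be basic with [b] derived before the 1SG.POSS suffix.
Therefore /b/ is basic and [p] is derived by word-final obstruent devoicing (voiced obstruents become voiceless word-finally).

/sib/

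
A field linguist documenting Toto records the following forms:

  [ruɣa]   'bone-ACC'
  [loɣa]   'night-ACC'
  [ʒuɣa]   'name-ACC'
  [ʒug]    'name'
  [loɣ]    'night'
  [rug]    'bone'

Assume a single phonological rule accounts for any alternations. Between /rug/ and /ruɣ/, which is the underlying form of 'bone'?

/rug/

In [ruɣa] and [rug] the final segment of 'bone' alternates: [ɣ] ~ [g].
But 'night' keeps [ɣ] in both environments ([loɣa], [loɣ]), so there is no rule changing /ɣ/ to [g] in isolation.
So /g/ is underlying, and a rule of intervocalic spirantization — voiced stops become fricatives between vowels — gives [ɣ].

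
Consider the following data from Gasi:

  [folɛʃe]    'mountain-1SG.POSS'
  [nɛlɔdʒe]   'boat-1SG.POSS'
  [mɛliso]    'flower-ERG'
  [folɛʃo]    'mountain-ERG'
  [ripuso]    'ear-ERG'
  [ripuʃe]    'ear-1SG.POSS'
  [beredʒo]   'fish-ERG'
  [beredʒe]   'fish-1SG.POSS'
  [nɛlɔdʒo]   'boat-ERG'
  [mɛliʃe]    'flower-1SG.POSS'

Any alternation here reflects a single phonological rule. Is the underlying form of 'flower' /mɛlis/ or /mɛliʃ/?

'flower' shows [ʃ] ~ [s] at the end of the stem ([mɛliʃe] vs [mɛliso]).
If /ʃ/ were underlying and a rule turned it into [s] before the ERG suffix, 'mountain' would also alternate; but it has [ʃ] in both [folɛʃe] and [folɛʃo].
Therefore /s/ is basic and [ʃ] is derived by palatalization before a front vowel (/s/ becomes palato-alveolar [ʃ] before a front vowel).

/mɛlis/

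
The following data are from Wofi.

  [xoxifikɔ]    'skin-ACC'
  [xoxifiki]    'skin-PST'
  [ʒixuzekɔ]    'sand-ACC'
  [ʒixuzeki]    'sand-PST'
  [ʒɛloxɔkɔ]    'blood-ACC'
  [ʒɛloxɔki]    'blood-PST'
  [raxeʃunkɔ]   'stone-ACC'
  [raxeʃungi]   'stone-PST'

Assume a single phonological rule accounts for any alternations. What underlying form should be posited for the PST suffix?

The PST suffix surfaces as [-gi] and [-ki], depending on the final segment of the stem.
The ACC suffix, which begins with [k], is invariant after every stem; so [k] is not altered by any rule here.
The PST suffix is therefore /-gi/ underlyingly, with post-vocalic devoicing: voiced stops become voiceless after a vowel.

/-gi/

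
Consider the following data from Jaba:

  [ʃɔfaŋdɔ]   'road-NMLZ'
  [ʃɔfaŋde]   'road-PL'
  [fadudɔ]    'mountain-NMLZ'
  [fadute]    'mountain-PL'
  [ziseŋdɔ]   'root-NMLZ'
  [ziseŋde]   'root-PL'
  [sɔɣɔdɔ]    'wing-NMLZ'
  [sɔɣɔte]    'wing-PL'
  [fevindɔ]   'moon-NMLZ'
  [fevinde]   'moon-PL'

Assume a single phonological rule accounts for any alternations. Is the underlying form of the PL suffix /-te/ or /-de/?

/-te/

The PL morpheme has two allomorphs, [-de] and [-te].
The NMLZ suffix, which begins with [d], is invariant after every stem; so [d] is not altered by any rule here.
The PL suffix is therefore /-te/ underlyingly, with post-nasal voicing: voiceless stops become voiced after a nasal.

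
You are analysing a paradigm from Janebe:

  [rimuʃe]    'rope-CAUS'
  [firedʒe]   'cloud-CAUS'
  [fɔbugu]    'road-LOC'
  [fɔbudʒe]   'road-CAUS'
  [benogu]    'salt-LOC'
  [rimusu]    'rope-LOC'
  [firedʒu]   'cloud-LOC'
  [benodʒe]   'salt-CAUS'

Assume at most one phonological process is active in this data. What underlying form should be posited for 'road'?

The stem for 'road' ends in [dʒ] in [fɔbudʒe] but [g] in [fɔbugu].
The stem 'cloud' ([firedʒe], [firedʒu]) shows [dʒ] unchanged in both environments, so [dʒ] cannot be basic with [g] derived before the LOC suffix.
The alternation reflects palatalization before a front vowel: /g/ and /s/ become palato-alveolar [dʒ] and [ʃ] before a front vowel. /g/ is underlying.
Hence 'road' is /fɔbug/ underlyingly.

/fɔbug/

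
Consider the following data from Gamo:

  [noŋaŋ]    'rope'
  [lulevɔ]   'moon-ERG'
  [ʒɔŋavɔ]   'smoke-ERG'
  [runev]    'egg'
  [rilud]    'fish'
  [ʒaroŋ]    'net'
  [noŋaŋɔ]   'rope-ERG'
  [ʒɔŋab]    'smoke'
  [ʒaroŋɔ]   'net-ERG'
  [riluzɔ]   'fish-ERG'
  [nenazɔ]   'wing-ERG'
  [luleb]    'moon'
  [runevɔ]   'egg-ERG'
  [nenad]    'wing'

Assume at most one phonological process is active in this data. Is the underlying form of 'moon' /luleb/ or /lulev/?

'moon' shows [v] ~ [b] at the end of the stem ([lulevɔ] vs [luleb]).
If /v/ were underlying and a rule turned it into [b] in isolation, 'egg' would also alternate; but it has [v] in both [runevɔ] and [runev].
So /b/ is underlying, and a rule of intervocalic spirantization — voiced stops become fricatives between vowels — gives [v].

/luleb/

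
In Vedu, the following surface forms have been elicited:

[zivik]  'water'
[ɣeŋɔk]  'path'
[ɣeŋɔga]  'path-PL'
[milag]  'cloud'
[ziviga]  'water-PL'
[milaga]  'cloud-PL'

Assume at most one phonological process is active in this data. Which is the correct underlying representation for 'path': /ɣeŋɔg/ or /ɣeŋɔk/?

'path' shows [g] ~ [k] at the end of the stem ([ɣeŋɔga] vs [ɣeŋɔk]).
The stem 'cloud' ([milaga], [milag]) shows [g] unchanged in both environments, so [g] cannot be basic with [k] derived in isolation.
So /k/ is underlying, and a rule of intervocalic voicing — voiceless stops become voiced between vowels — gives [g].

/ɣeŋɔk/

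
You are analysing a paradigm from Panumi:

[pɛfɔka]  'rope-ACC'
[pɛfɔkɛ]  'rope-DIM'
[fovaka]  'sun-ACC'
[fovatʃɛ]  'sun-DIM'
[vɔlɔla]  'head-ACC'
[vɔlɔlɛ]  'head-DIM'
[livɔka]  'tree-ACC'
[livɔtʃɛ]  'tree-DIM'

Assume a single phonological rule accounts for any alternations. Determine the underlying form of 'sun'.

/fovatʃ/

'sun' shows [k] ~ [tʃ] at the end of the stem ([fovaka] vs [fovatʃɛ]).
The stem 'rope' ([pɛfɔka], [pɛfɔkɛ]) shows [k] unchanged in both environments, so [k] cannot be basic with [tʃ] derived before the DIM suffix.
The underlying segment must be /tʃ/; palato-alveolar /tʃ/ becomes [k] when no front vowel follows, yielding [k] there.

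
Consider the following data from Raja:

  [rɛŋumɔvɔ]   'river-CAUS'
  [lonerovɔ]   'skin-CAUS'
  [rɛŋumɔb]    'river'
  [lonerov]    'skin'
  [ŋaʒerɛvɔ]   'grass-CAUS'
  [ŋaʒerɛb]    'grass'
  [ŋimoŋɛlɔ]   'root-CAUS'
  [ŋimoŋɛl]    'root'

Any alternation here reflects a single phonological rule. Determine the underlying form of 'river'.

'river' shows [v] ~ [b] at the end of the stem ([rɛŋumɔvɔ] vs [rɛŋumɔb]).
But 'skin' keeps [v] in both environments ([lonerovɔ], [lonerov]), so there is no rule changing /v/ to [b] in isolation.
The underlying segment must be /b/; voiced stops become fricatives between vowels, yielding [v] there.
Hence 'river' is /rɛŋumɔb/ underlyingly.

/rɛŋumɔb/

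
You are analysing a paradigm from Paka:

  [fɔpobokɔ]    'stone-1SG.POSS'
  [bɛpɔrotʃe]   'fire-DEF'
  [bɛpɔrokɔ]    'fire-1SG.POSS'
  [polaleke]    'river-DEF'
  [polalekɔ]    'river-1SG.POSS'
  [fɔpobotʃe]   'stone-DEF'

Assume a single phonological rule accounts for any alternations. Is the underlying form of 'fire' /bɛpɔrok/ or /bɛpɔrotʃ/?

'fire' shows [k] ~ [tʃ] at the end of the stem ([bɛpɔrokɔ] vs [bɛpɔrotʃe]).
The stem 'river' ([polalekɔ], [polaleke]) shows [k] unchanged in both environments, so [k] cannot be basic with [tʃ] derived before the DEF suffix.
The underlying segment must be /tʃ/; palato-alveolar /tʃ/ becomes [k] when no front vowel follows, yielding [k] there.

/bɛpɔrotʃ/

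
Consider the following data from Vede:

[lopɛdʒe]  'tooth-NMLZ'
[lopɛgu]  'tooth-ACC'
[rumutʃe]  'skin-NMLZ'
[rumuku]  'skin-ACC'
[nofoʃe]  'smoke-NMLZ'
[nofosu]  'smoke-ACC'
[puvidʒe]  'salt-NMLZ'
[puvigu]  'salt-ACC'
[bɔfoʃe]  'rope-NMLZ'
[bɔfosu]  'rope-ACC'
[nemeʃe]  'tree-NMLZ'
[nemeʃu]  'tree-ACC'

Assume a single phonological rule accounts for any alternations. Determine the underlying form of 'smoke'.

/nofos/

The root 'smoke' surfaces as [nofoʃe] and [nofosu], with a stem-final [ʃ] ~ [s] alternation.
The stem 'tree' ([nemeʃe], [nemeʃu]) shows [ʃ] unchanged in both environments, so [ʃ] cannot be basic with [s] derived before the ACC suffix.
The alternation reflects palatalization before a front vowel: /k/, /g/ and /s/ become palato-alveolar [tʃ], [dʒ] and [ʃ] before a front vowel. /s/ is underlying.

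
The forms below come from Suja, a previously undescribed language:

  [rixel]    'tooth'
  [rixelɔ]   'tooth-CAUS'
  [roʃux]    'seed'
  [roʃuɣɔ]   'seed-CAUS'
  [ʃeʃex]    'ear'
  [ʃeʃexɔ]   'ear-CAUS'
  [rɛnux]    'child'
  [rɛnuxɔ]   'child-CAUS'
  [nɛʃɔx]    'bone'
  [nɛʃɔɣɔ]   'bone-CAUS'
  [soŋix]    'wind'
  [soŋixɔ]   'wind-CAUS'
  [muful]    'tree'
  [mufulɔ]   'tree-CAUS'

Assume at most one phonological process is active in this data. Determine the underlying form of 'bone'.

/nɛʃɔɣ/

'bone' shows [x] ~ [ɣ] at the end of the stem ([nɛʃɔx] vs [nɛʃɔɣɔ]).
The stem 'wind' ([soŋix], [soŋixɔ]) shows [x] unchanged in both environments, so [x] cannot be basic with [ɣ] derived before the CAUS suffix.
So /ɣ/ is underlying, and a rule of word-final obstruent devoicing — voiced obstruents become voiceless word-finally — gives [x].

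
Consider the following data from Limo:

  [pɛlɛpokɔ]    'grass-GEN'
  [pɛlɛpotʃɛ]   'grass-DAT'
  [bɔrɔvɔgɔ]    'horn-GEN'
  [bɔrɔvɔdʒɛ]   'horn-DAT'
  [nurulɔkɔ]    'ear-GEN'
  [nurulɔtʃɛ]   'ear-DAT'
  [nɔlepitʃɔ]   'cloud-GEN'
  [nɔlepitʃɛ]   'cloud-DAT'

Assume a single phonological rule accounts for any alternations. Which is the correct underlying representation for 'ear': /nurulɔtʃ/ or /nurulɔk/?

'ear' shows [k] ~ [tʃ] at the end of the stem ([nurulɔkɔ] vs [nurulɔtʃɛ]).
Compare 'cloud', with invariant [tʃ] in [nɔlepitʃɔ] and [nɔlepitʃɛ]: an analysis with underlying /tʃ/ and a rule producing [k] before the GEN suffix would wrongly predict alternation here too.
The alternation reflects palatalization before a front vowel: /k/ and /g/ become palato-alveolar [tʃ] and [dʒ] before a front vowel. /k/ is underlying.

/nurulɔk/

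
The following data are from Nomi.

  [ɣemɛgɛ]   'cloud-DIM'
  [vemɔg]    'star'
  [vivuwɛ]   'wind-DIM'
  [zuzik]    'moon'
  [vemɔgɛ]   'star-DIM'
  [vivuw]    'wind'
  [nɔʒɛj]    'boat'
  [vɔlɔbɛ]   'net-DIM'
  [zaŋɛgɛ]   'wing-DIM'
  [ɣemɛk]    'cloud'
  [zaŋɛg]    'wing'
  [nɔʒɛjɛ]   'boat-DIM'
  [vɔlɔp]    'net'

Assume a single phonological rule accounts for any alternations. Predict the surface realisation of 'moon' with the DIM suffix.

[zuzigɛ]

'cloud' shows [g] ~ [k] at the end of the stem ([ɣemɛgɛ] vs [ɣemɛk]).
But 'wing' keeps [g] in both environments ([zaŋɛgɛ], [zaŋɛg]), so there is no rule changing /g/ to [k] in isolation.
The alternation reflects intervocalic voicing: voiceless stops become voiced between vowels. /k/ is underlying.
The one attested form of 'moon', [zuzik], shows underlying /zuzik/. Applying the same rule between vowels gives [zuzigɛ].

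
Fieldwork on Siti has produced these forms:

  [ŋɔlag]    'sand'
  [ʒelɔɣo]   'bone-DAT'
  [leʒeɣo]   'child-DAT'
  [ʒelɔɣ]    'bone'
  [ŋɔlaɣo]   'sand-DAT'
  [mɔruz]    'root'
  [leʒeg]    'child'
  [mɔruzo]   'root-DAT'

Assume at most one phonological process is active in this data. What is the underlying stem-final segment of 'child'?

'child' shows [ɣ] ~ [g] at the end of the stem ([leʒeɣo] vs [leʒeg]).
Compare 'bone', with invariant [ɣ] in [ʒelɔɣo] and [ʒelɔɣ]: an analysis with underlying /ɣ/ and a rule producing [g] in isolation would wrongly predict alternation here too.
The underlying segment must be /g/; voiced stops become fricatives between vowels, yielding [ɣ] there.

/g/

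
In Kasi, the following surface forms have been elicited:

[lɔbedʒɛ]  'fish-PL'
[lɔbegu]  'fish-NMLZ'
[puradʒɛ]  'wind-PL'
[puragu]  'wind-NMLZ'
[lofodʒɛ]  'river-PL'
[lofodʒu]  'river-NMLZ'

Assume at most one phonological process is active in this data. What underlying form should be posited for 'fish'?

The root 'fish' surfaces as [lɔbedʒɛ] and [lɔbegu], with a stem-final [dʒ] ~ [g] alternation.
If /dʒ/ were underlying and a rule turned it into [g] before the NMLZ suffix, 'river' would also alternate; but it has [dʒ] in both [lofodʒɛ] and [lofodʒu].
So /g/ is underlying, and a rule of palatalization before a front vowel — /g/ becomes palato-alveolar [dʒ] before a front vowel — gives [dʒ].

/lɔbeg/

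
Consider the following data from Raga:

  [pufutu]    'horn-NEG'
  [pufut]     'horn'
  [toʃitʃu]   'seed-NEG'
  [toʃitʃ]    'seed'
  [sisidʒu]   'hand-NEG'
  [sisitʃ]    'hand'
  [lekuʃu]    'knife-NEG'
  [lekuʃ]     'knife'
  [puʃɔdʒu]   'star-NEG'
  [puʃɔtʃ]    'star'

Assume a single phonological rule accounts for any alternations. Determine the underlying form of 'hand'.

/sisidʒ/

'hand' shows [dʒ] ~ [tʃ] at the end of the stem ([sisidʒu] vs [sisitʃ]).
But 'seed' keeps [tʃ] in both environments ([toʃitʃu], [toʃitʃ]), so there is no rule changing /tʃ/ to [dʒ] before the NEG suffix.
So /dʒ/ is underlying, and a rule of word-final obstruent devoicing — voiced obstruents become voiceless word-finally — gives [tʃ].
The underlying form of 'hand' is therefore /sisidʒ/.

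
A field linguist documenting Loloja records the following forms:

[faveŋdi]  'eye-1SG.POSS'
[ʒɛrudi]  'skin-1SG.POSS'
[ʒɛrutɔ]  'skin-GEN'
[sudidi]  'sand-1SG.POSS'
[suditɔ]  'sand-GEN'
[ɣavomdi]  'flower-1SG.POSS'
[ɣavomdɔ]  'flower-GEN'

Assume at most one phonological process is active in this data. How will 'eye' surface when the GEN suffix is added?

The GEN morpheme has two allomorphs, [-dɔ] and [-tɔ].
The 1SG.POSS suffix, which begins with [d], is invariant after every stem; so [d] is not altered by any rule here.
So the underlying form is /-tɔ/, and voiceless stops become voiced after a nasal.
After 'eye', which ends in a nasal, the suffix surfaces as [-dɔ], giving [faveŋdɔ].

[faveŋdɔ]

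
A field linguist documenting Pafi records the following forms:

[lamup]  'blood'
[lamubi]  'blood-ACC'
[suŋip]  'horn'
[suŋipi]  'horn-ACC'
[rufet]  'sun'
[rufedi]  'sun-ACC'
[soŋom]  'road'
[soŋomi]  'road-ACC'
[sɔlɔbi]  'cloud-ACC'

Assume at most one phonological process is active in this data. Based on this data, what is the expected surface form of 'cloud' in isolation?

[sɔlɔp]

The root 'blood' surfaces as [lamup] and [lamubi], with a stem-final [p] ~ [b] alternation.
Compare 'horn', with invariant [p] in [suŋip] and [suŋipi]: an analysis with underlying /p/ and a rule producing [b] before the ACC suffix would wrongly predict alternation here too.
The alternation reflects word-final obstruent devoicing: voiced obstruents become voiceless word-finally. /b/ is underlying.
The one attested form of 'cloud', [sɔlɔbi], shows underlying /sɔlɔb/. Applying the same rule word-finally gives [sɔlɔp].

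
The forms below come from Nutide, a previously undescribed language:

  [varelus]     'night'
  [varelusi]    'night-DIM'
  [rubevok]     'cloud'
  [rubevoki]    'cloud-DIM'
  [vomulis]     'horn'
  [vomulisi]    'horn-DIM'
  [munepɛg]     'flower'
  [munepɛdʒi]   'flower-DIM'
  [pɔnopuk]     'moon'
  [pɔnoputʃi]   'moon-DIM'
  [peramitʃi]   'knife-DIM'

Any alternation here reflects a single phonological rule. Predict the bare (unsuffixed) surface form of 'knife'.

[peramik]

The root 'moon' surfaces as [pɔnopuk] and [pɔnoputʃi], with a stem-final [k] ~ [tʃ] alternation.
But 'cloud' keeps [k] in both environments ([rubevok], [rubevoki]), so there is no rule changing /k/ to [tʃ] before the DIM suffix.
So /tʃ/ is underlying, and a rule of depalatalization — palato-alveolar /tʃ/ and /dʒ/ become [k] and [g] when no front vowel follows — gives [k].
The one attested form of 'knife', [peramitʃi], shows underlying /peramitʃ/. Applying the same rule when no front vowel follows gives [peramik].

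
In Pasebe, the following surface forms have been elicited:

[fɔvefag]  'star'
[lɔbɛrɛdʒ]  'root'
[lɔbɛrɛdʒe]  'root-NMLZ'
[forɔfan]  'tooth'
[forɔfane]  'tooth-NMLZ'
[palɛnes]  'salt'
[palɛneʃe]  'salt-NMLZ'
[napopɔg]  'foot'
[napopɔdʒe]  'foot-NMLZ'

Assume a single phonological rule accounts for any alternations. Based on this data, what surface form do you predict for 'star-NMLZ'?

[fɔvefadʒe]

In [napopɔg] and [napopɔdʒe] the final segment of 'foot' alternates: [g] ~ [dʒ].
Compare 'root', with invariant [dʒ] in [lɔbɛrɛdʒ] and [lɔbɛrɛdʒe]: an analysis with underlying /dʒ/ and a rule producing [g] in isolation would wrongly predict alternation here too.
Therefore /g/ is basic and [dʒ] is derived by palatalization before a front vowel (/g/ and /s/ become palato-alveolar [dʒ] and [ʃ] before a front vowel).
The one attested form of 'star', [fɔvefag], shows underlying /fɔvefag/. Applying the same rule before a front vowel gives [fɔvefadʒe].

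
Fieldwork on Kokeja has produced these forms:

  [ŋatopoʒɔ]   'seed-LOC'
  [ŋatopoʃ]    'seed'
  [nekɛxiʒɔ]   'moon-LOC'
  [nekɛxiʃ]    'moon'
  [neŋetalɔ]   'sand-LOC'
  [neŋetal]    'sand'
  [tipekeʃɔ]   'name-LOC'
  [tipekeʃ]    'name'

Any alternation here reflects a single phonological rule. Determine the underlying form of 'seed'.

/ŋatopoʒ/

The root 'seed' surfaces as [ŋatopoʒɔ] and [ŋatopoʃ], with a stem-final [ʒ] ~ [ʃ] alternation.
If /ʃ/ were underlying and a rule turned it into [ʒ] before the LOC suffix, 'name' would also alternate; but it has [ʃ] in both [tipekeʃɔ] and [tipekeʃ].
Therefore /ʒ/ is basic and [ʃ] is derived by word-final obstruent devoicing (voiced obstruents become voiceless word-finally).
Hence 'seed' is /ŋatopoʒ/ underlyingly.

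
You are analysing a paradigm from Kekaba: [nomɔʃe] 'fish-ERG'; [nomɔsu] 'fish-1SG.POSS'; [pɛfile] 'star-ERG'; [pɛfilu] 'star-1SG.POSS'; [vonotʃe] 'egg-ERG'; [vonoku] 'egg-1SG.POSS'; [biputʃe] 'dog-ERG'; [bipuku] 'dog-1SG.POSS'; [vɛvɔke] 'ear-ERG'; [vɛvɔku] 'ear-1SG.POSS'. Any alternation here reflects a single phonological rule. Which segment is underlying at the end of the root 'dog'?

The root 'dog' surfaces as [biputʃe] and [bipuku], with a stem-final [tʃ] ~ [k] alternation.
But 'ear' keeps [k] in both environments ([vɛvɔke], [vɛvɔku]), so there is no rule changing /k/ to [tʃ] before the ERG suffix.
The alternation reflects depalatalization: palato-alveolar /tʃ/ and /ʃ/ become [k] and [s] when no front vowel follows. /tʃ/ is underlying.

/tʃ/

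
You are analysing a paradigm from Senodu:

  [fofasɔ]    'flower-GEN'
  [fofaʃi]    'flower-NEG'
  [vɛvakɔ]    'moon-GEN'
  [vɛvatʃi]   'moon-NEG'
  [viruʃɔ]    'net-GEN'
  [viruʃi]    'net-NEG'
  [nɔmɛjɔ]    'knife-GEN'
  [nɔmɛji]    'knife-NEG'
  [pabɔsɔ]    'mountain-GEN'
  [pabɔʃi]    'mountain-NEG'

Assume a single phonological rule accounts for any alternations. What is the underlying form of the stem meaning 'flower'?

'flower' shows [s] ~ [ʃ] at the end of the stem ([fofasɔ] vs [fofaʃi]).
The stem 'net' ([viruʃɔ], [viruʃi]) shows [ʃ] unchanged in both environments, so [ʃ] cannot be basic with [s] derived before the GEN suffix.
The underlying segment must be /s/; /k/ and /s/ become palato-alveolar [tʃ] and [ʃ] before a front vowel, yielding [ʃ] there.

/fofas/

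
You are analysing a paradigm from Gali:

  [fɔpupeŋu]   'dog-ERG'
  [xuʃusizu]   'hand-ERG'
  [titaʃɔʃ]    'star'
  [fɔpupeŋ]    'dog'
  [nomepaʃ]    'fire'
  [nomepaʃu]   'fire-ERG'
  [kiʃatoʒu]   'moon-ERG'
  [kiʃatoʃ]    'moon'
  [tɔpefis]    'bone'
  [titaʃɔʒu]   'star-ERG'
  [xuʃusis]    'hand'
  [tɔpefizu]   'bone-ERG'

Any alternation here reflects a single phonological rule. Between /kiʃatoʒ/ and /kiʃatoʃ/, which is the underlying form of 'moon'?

The root 'moon' surfaces as [kiʃatoʃ] and [kiʃatoʒu], with a stem-final [ʃ] ~ [ʒ] alternation.
The stem 'fire' ([nomepaʃ], [nomepaʃu]) shows [ʃ] unchanged in both environments, so [ʃ] cannot be basic with [ʒ] derived before the ERG suffix.
Therefore /ʒ/ is basic and [ʃ] is derived by word-final obstruent devoicing (voiced obstruents become voiceless word-finally).

/kiʃatoʒ/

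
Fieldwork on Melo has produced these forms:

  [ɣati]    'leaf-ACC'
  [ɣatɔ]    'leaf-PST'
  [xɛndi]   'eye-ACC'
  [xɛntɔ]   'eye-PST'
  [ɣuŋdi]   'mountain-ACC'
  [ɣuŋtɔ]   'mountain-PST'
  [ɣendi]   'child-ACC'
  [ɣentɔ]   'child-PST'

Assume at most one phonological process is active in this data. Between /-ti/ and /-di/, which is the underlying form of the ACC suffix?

The ACC morpheme has two allomorphs, [-di] and [-ti].
By contrast the PST suffix keeps its initial [t] throughout — that segment must be underlying.
The ACC suffix is therefore /-di/ underlyingly, with post-vocalic devoicing: voiced stops become voiceless after a vowel.

/-di/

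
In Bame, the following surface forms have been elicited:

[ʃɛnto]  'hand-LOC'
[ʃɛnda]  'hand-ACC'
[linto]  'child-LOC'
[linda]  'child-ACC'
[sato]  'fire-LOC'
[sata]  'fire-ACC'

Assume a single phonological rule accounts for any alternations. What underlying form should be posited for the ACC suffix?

The ACC morpheme has two allomorphs, [-da] and [-ta].
The LOC suffix, which begins with [t], is invariant after every stem; so [t] is not altered by any rule here.
So the underlying form is /-da/, and voiced stops become voiceless after a vowel.

/-da/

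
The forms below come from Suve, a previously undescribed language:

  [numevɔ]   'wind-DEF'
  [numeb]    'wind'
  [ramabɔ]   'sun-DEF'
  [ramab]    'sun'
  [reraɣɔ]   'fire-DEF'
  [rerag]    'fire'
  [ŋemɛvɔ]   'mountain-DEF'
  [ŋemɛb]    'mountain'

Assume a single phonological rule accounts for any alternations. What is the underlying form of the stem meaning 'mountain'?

/ŋemɛv/

The stem for 'mountain' ends in [v] in [ŋemɛvɔ] but [b] in [ŋemɛb].
The stem 'sun' ([ramabɔ], [ramab]) shows [b] unchanged in both environments, so [b] cannot be basic with [v] derived before the DEF suffix.
So /v/ is underlying, and a rule of word-final hardening — voiced fricatives become stops word-finally — gives [b].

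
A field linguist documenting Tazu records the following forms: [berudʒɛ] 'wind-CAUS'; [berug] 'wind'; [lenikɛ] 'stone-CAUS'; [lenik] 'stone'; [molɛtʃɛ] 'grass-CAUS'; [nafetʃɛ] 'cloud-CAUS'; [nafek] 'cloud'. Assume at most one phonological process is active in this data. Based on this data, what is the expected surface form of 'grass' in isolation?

[molɛk]

The stem for 'cloud' ends in [tʃ] in [nafetʃɛ] but [k] in [nafek].
If /k/ were underlying and a rule turned it into [tʃ] before the CAUS suffix, 'stone' would also alternate; but it has [k] in both [lenikɛ] and [lenik].
The alternation reflects depalatalization: palato-alveolar /tʃ/ and /dʒ/ become [k] and [g] when no front vowel follows. /tʃ/ is underlying.
The one attested form of 'grass', [molɛtʃɛ], shows underlying /molɛtʃ/. Applying the same rule when no front vowel follows gives [molɛk].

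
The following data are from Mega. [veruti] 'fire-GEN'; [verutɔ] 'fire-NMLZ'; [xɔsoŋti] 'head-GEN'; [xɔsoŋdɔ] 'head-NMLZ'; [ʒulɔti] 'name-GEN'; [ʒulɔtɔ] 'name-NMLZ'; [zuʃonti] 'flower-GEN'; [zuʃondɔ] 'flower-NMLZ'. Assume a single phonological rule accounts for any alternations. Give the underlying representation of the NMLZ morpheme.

/-dɔ/

The NMLZ suffix surfaces as [-dɔ] and [-tɔ], depending on the final segment of the stem.
The GEN suffix, which begins with [t], is invariant after every stem; so [t] is not altered by any rule here.
The NMLZ suffix is therefore /-dɔ/ underlyingly, with post-vocalic devoicing: voiced stops become voiceless after a vowel.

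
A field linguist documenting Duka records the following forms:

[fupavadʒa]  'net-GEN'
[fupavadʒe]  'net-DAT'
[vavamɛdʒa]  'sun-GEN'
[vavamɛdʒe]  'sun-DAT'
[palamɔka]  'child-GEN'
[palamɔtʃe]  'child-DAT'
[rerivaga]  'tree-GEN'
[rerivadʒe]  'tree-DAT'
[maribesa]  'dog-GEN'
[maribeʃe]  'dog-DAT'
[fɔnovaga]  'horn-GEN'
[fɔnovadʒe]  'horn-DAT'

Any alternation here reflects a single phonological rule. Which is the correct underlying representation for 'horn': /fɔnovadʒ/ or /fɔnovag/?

/fɔnovag/

'horn' shows [g] ~ [dʒ] at the end of the stem ([fɔnovaga] vs [fɔnovadʒe]).
If /dʒ/ were underlying and a rule turned it into [g] before the GEN suffix, 'sun' would also alternate; but it has [dʒ] in both [vavamɛdʒa] and [vavamɛdʒe].
So /g/ is underlying, and a rule of palatalization before a front vowel — /k/, /g/ and /s/ become palato-alveolar [tʃ], [dʒ] and [ʃ] before a front vowel — gives [dʒ].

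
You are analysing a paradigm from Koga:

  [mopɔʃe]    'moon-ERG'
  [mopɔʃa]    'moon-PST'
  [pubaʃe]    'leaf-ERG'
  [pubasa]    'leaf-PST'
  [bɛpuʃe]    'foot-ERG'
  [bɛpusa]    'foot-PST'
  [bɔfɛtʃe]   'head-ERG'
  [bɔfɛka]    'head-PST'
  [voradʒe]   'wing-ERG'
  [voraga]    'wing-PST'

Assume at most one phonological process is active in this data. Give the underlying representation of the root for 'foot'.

/bɛpus/

'foot' shows [ʃ] ~ [s] at the end of the stem ([bɛpuʃe] vs [bɛpusa]).
Compare 'moon', with invariant [ʃ] in [mopɔʃe] and [mopɔʃa]: an analysis with underlying /ʃ/ and a rule producing [s] before the PST suffix would wrongly predict alternation here too.
The alternation reflects palatalization before a front vowel: /k/, /g/ and /s/ become palato-alveolar [tʃ], [dʒ] and [ʃ] before a front vowel. /s/ is underlying.
The underlying form of 'foot' is therefore /bɛpus/.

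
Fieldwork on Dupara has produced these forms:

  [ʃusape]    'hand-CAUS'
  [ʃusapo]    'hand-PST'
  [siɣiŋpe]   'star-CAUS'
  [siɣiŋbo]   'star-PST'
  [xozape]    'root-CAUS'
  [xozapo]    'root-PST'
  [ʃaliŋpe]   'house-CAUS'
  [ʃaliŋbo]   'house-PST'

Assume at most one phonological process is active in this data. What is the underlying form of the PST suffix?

/-bo/

The PST morpheme has two allomorphs, [-bo] and [-po].
The CAUS suffix, which begins with [p], is invariant after every stem; so [p] is not altered by any rule here.
So the underlying form is /-bo/, and voiced stops become voiceless after a vowel.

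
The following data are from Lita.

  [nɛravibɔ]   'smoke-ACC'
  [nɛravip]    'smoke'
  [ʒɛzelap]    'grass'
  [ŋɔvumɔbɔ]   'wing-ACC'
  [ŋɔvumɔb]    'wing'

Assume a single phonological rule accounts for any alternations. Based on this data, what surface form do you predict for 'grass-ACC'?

The stem for 'smoke' ends in [b] in [nɛravibɔ] but [p] in [nɛravip].
The stem 'wing' ([ŋɔvumɔbɔ], [ŋɔvumɔb]) shows [b] unchanged in both environments, so [b] cannot be basic with [p] derived in isolation.
The underlying segment must be /p/; voiceless stops become voiced between vowels, yielding [b] there.
The one attested form of 'grass', [ʒɛzelap], shows underlying /ʒɛzelap/. Applying the same rule between vowels gives [ʒɛzelabɔ].

[ʒɛzelabɔ]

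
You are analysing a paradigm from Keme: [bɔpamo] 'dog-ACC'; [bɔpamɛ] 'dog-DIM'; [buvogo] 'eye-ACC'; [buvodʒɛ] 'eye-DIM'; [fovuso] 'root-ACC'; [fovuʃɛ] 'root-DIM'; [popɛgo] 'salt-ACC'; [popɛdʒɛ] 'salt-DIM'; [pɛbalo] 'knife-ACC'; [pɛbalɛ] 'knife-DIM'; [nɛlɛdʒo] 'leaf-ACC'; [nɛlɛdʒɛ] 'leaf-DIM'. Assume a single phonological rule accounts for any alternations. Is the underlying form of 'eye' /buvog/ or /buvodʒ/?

In [buvogo] and [buvodʒɛ] the final segment of 'eye' alternates: [g] ~ [dʒ].
Compare 'leaf', with invariant [dʒ] in [nɛlɛdʒo] and [nɛlɛdʒɛ]: an analysis with underlying /dʒ/ and a rule producing [g] before the ACC suffix would wrongly predict alternation here too.
Therefore /g/ is basic and [dʒ] is derived by palatalization before a front vowel (/g/ and /s/ become palato-alveolar [dʒ] and [ʃ] before a front vowel).

/buvog/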